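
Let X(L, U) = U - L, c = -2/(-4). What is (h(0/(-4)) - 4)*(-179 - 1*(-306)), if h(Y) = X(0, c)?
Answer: -889/2 ≈ -444.50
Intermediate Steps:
c = ½ (c = -2*(-¼) = ½ ≈ 0.50000)
h(Y) = ½ (h(Y) = ½ - 1*0 = ½ + 0 = ½)
(h(0/(-4)) - 4)*(-179 - 1*(-306)) = (½ - 4)*(-179 - 1*(-306)) = -7*(-179 + 306)/2 = -7/2*127 = -889/2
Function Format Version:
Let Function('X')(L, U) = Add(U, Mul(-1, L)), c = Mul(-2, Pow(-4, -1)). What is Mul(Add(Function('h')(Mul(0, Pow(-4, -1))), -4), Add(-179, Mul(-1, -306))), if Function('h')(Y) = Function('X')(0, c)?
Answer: Rational(-889, 2) ≈ -444.50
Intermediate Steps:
c = Rational(1, 2) (c = Mul(-2, Rational(-1, 4)) = Rational(1, 2) ≈ 0.50000)
Function('h')(Y) = Rational(1, 2) (Function('h')(Y) = Add(Rational(1, 2), Mul(-1, 0)) = Add(Rational(1, 2), 0) = Rational(1, 2))
Mul(Add(Function('h')(Mul(0, Pow(-4, -1))), -4), Add(-179, Mul(-1, -306))) = Mul(Add(Rational(1, 2), -4), Add(-179, Mul(-1, -306))) = Mul(Rational(-7, 2), Add(-179, 306)) = Mul(Rational(-7, 2), 127) = Rational(-889, 2)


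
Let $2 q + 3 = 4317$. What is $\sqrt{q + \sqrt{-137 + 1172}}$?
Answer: $\sqrt{2157 + 3 \sqrt{115}} \approx 46.789$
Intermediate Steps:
$q = 2157$ ($q = - \frac{3}{2} + \frac{1}{2} \cdot 4317 = - \frac{3}{2} + \frac{4317}{2} = 2157$)
$\sqrt{q + \sqrt{-137 + 1172}} = \sqrt{2157 + \sqrt{-137 + 1172}} = \sqrt{2157 + \sqrt{1035}} = \sqrt{2157 + 3 \sqrt{115}}$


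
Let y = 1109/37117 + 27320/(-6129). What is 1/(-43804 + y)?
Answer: -227490093/9965983273151 ≈ -2.2827e-5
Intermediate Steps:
y = -1007239379/227490093 (y = 1109*(1/37117) + 27320*(-1/6129) = 1109/37117 - 27320/6129 = -1007239379/227490093 ≈ -4.4276)
1/(-43804 + y) = 1/(-43804 - 1007239379/227490093) = 1/(-9965983273151/227490093) = -227490093/9965983273151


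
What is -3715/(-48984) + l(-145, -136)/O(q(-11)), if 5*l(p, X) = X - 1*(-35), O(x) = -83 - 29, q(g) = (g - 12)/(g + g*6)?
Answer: 878473/3428880 ≈ 0.25620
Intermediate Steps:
q(g) = (-12 + g)/(7*g) (q(g) = (-12 + g)/(g + 6*g) = (-12 + g)/((7*g)) = (-12 + g)*(1/(7*g)) = (-12 + g)/(7*g))
O(x) = -112
l(p, X) = 7 + X/5 (l(p, X) = (X - 1*(-35))/5 = (X + 35)/5 = (35 + X)/5 = 7 + X/5)
-3715/(-48984) + l(-145, -136)/O(q(-11)) = -3715/(-48984) + (7 + (1/5)*(-136))/(-112) = -3715*(-1/48984) + (7 - 136/5)*(-1/112) = 3715/48984 - 101/5*(-1/112) = 3715/48984 + 101/560 = 878473/3428880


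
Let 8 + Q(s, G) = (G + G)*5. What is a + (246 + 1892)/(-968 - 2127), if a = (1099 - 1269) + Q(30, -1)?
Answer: -583998/3095 ≈ -188.69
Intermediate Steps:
Q(s, G) = -8 + 10*G (Q(s, G) = -8 + (G + G)*5 = -8 + (2*G)*5 = -8 + 10*G)
a = -188 (a = (1099 - 1269) + (-8 + 10*(-1)) = -170 + (-8 - 10) = -170 - 18 = -188)
a + (246 + 1892)/(-968 - 2127) = -188 + (246 + 1892)/(-968 - 2127) = -188 + 2138/(-3095) = -188 + 2138*(-1/3095) = -188 - 2138/3095 = -583998/3095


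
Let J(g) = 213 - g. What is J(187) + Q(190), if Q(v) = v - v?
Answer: 26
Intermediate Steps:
Q(v) = 0
J(187) + Q(190) = (213 - 1*187) + 0 = (213 - 187) + 0 = 26 + 0 = 26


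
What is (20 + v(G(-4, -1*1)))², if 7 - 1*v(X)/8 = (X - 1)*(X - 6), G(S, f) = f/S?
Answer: 6889/4 ≈ 1722.3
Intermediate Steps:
v(X) = 56 - 8*(-1 + X)*(-6 + X) (v(X) = 56 - 8*(X - 1)*(X - 6) = 56 - 8*(-1 + X)*(-6 + X))
(20 + v(G(-4, -1*1)))² = (20 + (8 - 8*(-1*1/(-4))² + 56*(-1*1/(-4))))² = (20 + (8 - 8*(-1*(-¼))² + 56*(-1*(-¼))))² = (20 + (8 - 8*(¼)² + 56*(¼)))² = (20 + (8 - 8*1/16 + 14))² = (20 + (8 - ½ + 14))² = (20 + 43/2)² = (83/2)² = 6889/4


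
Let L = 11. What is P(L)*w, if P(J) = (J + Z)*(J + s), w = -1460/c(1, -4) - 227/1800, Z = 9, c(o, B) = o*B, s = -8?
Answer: 656773/30 ≈ 21892.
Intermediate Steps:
c(o, B) = B*o
w = 656773/1800 (w = -1460/((-4*1)) - 227/1800 = -1460/(-4) - 227*1/1800 = -1460*(-¼) - 227/1800 = 365 - 227/1800 = 656773/1800 ≈ 364.87)
P(J) = (-8 + J)*(9 + J) (P(J) = (J + 9)*(J - 8) = (9 + J)*(-8 + J) = (-8 + J)*(9 + J))
P(L)*w = (-72 + 11 + 11²)*(656773/1800) = (-72 + 11 + 121)*(656773/1800) = 60*(656773/1800) = 656773/30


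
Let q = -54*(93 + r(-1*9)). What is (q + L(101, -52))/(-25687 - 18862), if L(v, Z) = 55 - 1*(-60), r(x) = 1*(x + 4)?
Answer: 4637/44549 ≈ 0.10409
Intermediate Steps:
r(x) = 4 + x (r(x) = 1*(4 + x) = 4 + x)
L(v, Z) = 115 (L(v, Z) = 55 + 60 = 115)
q = -4752 (q = -54*(93 + (4 - 1*9)) = -54*(93 + (4 - 9)) = -54*(93 - 5) = -54*88 = -4752)
(q + L(101, -52))/(-25687 - 18862) = (-4752 + 115)/(-25687 - 18862) = -4637/(-44549) = -4637*(-1/44549) = 4637/44549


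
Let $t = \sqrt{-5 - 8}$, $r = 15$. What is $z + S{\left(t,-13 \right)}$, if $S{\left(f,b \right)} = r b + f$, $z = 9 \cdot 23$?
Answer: $12 + i \sqrt{13} \approx 12.0 + 3.6056 i$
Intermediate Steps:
$t = i \sqrt{13}$ ($t = \sqrt{-13} = i \sqrt{13} \approx 3.6056 i$)
$z = 207$
$S{\left(f,b \right)} = f + 15 b$ ($S{\left(f,b \right)} = 15 b + f = f + 15 b$)
$z + S{\left(t,-13 \right)} = 207 + \left(i \sqrt{13} + 15 \left(-13\right)\right) = 207 - \left(195 - i \sqrt{13}\right) = 12 + i \sqrt{13}$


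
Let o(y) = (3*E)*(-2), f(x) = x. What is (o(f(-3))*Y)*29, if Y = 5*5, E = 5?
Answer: -21750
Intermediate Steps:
o(y) = -30 (o(y) = (3*5)*(-2) = 15*(-2) = -30)
Y = 25
(o(f(-3))*Y)*29 = -30*25*29 = -750*29 = -21750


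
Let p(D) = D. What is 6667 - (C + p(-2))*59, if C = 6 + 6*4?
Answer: 5015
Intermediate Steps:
C = 30 (C = 6 + 24 = 30)
6667 - (C + p(-2))*59 = 6667 - (30 - 2)*59 = 6667 - 28*59 = 6667 - 1*1652 = 6667 - 1652 = 5015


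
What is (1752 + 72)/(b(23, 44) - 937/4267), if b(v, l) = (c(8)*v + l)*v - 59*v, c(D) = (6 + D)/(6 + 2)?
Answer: 10377344/3302831 ≈ 3.1420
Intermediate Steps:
c(D) = 3/4 + D/8 (c(D) = (6 + D)/8 = (6 + D)*(1/8) = 3/4 + D/8)
b(v, l) = -59*v + v*(l + 7*v/4) (b(v, l) = ((3/4 + (1/8)*8)*v + l)*v - 59*v = ((3/4 + 1)*v + l)*v - 59*v = (7*v/4 + l)*v - 59*v = (l + 7*v/4)*v - 59*v = v*(l + 7*v/4) - 59*v = -59*v + v*(l + 7*v/4))
(1752 + 72)/(b(23, 44) - 937/4267) = (1752 + 72)/((1/4)*23*(-236 + 4*44 + 7*23) - 937/4267) = 1824/((1/4)*23*(-236 + 176 + 161) - 937*1/4267) = 1824/((1/4)*23*101 - 937/4267) = 1824/(2323/4 - 937/4267) = 1824/(9908493/17068) = 1824*(17068/9908493) = 10377344/3302831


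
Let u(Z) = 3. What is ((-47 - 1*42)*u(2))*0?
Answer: 0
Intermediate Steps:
((-47 - 1*42)*u(2))*0 = ((-47 - 1*42)*3)*0 = ((-47 - 42)*3)*0 = -89*3*0 = -267*0 = 0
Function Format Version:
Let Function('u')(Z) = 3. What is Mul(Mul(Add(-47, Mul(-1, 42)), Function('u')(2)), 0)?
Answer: 0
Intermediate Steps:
Mul(Mul(Add(-47, Mul(-1, 42)), Function('u')(2)), 0) = Mul(Mul(Add(-47, Mul(-1, 42)), 3), 0) = Mul(Mul(Add(-47, -42), 3), 0) = Mul(Mul(-89, 3), 0) = Mul(-267, 0) = 0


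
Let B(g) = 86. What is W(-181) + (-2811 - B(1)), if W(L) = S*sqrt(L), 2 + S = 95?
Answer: -2897 + 93*I*sqrt(181) ≈ -2897.0 + 1251.2*I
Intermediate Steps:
S = 93 (S = -2 + 95 = 93)
W(L) = 93*sqrt(L)
W(-181) + (-2811 - B(1)) = 93*sqrt(-181) + (-2811 - 1*86) = 93*(I*sqrt(181)) + (-2811 - 86) = 93*I*sqrt(181) - 2897 = -2897 + 93*I*sqrt(181)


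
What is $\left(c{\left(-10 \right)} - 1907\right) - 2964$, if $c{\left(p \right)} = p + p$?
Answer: $-4891$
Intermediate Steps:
$c{\left(p \right)} = 2 p$
$\left(c{\left(-10 \right)} - 1907\right) - 2964 = \left(2 \left(-10\right) - 1907\right) - 2964 = \left(-20 - 1907\right) - 2964 = -1927 - 2964 = -4891$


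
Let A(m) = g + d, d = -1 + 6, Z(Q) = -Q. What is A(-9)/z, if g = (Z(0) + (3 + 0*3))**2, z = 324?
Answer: 7/162 ≈ 0.043210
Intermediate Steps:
g = 9 (g = (-1*0 + (3 + 0*3))**2 = (0 + (3 + 0))**2 = (0 + 3)**2 = 3**2 = 9)
d = 5
A(m) = 14 (A(m) = 9 + 5 = 14)
A(-9)/z = 14/324 = 14*(1/324) = 7/162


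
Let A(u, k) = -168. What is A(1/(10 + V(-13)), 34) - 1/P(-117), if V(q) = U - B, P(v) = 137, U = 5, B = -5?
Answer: -23017/137 ≈ -168.01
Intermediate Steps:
V(q) = 10 (V(q) = 5 - 1*(-5) = 5 + 5 = 10)
A(1/(10 + V(-13)), 34) - 1/P(-117) = -168 - 1/137 = -23017/137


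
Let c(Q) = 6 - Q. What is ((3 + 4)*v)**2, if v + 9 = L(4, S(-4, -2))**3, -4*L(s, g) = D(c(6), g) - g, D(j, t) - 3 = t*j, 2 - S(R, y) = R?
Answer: 14768649/4096 ≈ 3605.6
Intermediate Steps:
S(R, y) = 2 - R
D(j, t) = 3 + j*t (D(j, t) = 3 + t*j = 3 + j*t)
L(s, g) = -3/4 + g/4 (L(s, g) = -((3 + (6 - 1*6)*g) - g)/4 = -((3 + (6 - 6)*g) - g)/4 = -((3 + 0*g) - g)/4 = -((3 + 0) - g)/4 = -(3 - g)/4 = -3/4 + g/4)
v = -549/64 (v = -9 + (-3/4 + (2 - 1*(-4))/4)**3 = -9 + (-3/4 + (2 + 4)/4)**3 = -9 + (-3/4 + (1/4)*6)**3 = -9 + (-3/4 + 3/2)**3 = -9 + (3/4)**3 = -9 + 27/64 = -549/64 ≈ -8.5781)
((3 + 4)*v)**2 = ((3 + 4)*(-549/64))**2 = (7*(-549/64))**2 = (-3843/64)**2 = 14768649/4096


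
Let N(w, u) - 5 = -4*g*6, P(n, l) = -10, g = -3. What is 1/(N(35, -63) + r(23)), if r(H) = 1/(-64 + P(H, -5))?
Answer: 74/5697 ≈ 0.012989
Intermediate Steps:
N(w, u) = 77 (N(w, u) = 5 - 4*(-3)*6 = 5 + 12*6 = 5 + 72 = 77)
r(H) = -1/74 (r(H) = 1/(-64 - 10) = 1/(-74) = -1/74)
1/(N(35, -63) + r(23)) = 1/(77 - 1/74) = 1/(5697/74) = 74/5697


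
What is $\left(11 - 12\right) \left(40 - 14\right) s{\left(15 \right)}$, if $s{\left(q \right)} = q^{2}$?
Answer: $-5850$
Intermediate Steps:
$\left(11 - 12\right) \left(40 - 14\right) s{\left(15 \right)} = \left(11 - 12\right) \left(40 - 14\right) 15^{2} = \left(-1\right) 26 \cdot 225 = \left(-26\right) 225 = -5850$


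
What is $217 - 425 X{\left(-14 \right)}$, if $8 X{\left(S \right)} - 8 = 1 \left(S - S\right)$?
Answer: $-208$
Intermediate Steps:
$X{\left(S \right)} = 1$ ($X{\left(S \right)} = 1 + \frac{1 \left(S - S\right)}{8} = 1 + \frac{1 \cdot 0}{8} = 1 + \frac{1}{8} \cdot 0 = 1 + 0 = 1$)
$217 - 425 X{\left(-14 \right)} = 217 - 425 = -208$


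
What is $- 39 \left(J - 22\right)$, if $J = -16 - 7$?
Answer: $1755$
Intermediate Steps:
$J = -23$
$- 39 \left(J - 22\right) = - 39 \left(-23 - 22\right) = \left(-39\right) \left(-45\right) = 1755$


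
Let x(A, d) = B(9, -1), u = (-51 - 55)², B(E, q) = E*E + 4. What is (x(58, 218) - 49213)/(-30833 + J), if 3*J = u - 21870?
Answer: 147384/103133 ≈ 1.4291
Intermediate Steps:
B(E, q) = 4 + E² (B(E, q) = E² + 4 = 4 + E²)
u = 11236 (u = (-106)² = 11236)
x(A, d) = 85 (x(A, d) = 4 + 9² = 4 + 81 = 85)
J = -10634/3 (J = (11236 - 21870)/3 = (⅓)*(-10634) = -10634/3 ≈ -3544.7)
(x(58, 218) - 49213)/(-30833 + J) = (85 - 49213)/(-30833 - 10634/3) = -49128/(-103133/3) = -49128*(-3/103133) = 147384/103133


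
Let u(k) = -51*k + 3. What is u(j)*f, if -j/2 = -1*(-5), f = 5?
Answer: 2565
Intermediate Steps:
j = -10 (j = -(-2)*(-5) = -2*5 = -10)
u(k) = 3 - 51*k
u(j)*f = (3 - 51*(-10))*5 = (3 + 510)*5 = 513*5 = 2565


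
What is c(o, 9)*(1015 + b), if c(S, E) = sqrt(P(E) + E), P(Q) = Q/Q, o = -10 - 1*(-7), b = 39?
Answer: 1054*sqrt(10) ≈ 3333.0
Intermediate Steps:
o = -3 (o = -10 + 7 = -3)
P(Q) = 1
c(S, E) = sqrt(1 + E)
c(o, 9)*(1015 + b) = sqrt(1 + 9)*(1015 + 39) = sqrt(10)*1054 = 1054*sqrt(10)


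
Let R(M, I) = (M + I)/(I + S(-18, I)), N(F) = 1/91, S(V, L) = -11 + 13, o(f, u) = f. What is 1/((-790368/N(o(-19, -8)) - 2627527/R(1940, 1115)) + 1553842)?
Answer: -3055/217914216189 ≈ -1.4019e-8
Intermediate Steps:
S(V, L) = 2
N(F) = 1/91
R(M, I) = (I + M)/(2 + I) (R(M, I) = (M + I)/(I + 2) = (I + M)/(2 + I))
1/((-790368/N(o(-19, -8)) - 2627527/R(1940, 1115)) + 1553842) = 1/((-790368/1/91 - 2627527*(2 + 1115)/(1115 + 1940)) + 1553842) = 1/((-790368*91 - 2627527/(3055/1117)) + 1553842) = 1/((-71923488 - 2627527/((1/1117)*3055)) + 1553842) = 1/((-71923488 - 2627527/3055/1117) + 1553842) = 1/((-71923488 - 2627527*1117/3055) + 1553842) = 1/((-71923488 - 2934947659/3055) + 1553842) = 1/(-222661203499/3055 + 1553842) = 1/(-217914216189/3055) = -3055/217914216189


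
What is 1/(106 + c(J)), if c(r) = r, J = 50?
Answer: 1/156 ≈ 0.0064103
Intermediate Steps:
1/(106 + c(J)) = 1/(106 + 50) = 1/156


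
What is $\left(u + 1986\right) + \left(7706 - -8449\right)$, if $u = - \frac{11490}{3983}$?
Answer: $\frac{72244113}{3983} \approx 18138.0$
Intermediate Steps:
$u = - \frac{11490}{3983}$ ($u = \left(-11490\right) \frac{1}{3983} = - \frac{11490}{3983} \approx -2.8848$)
$\left(u + 1986\right) + \left(7706 - -8449\right) = \left(- \frac{11490}{3983} + 1986\right) + \left(7706 - -8449\right) = \frac{7898748}{3983} + \left(7706 + 8449\right) = \frac{7898748}{3983} + 16155 = \frac{72244113}{3983}$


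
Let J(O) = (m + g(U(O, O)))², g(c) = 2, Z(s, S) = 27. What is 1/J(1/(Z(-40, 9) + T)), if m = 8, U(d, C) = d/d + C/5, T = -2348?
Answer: 1/100 ≈ 0.010000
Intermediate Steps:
U(d, C) = 1 + C/5 (U(d, C) = 1 + C*(⅕) = 1 + C/5)
J(O) = 100 (J(O) = (8 + 2)² = 10² = 100)
1/J(1/(Z(-40, 9) + T)) = 1/100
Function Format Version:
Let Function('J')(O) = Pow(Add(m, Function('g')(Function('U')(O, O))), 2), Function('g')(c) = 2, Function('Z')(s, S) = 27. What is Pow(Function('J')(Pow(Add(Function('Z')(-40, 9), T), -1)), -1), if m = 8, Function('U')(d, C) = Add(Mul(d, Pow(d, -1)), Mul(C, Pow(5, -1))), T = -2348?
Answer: Rational(1, 100) ≈ 0.010000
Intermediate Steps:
Function('U')(d, C) = Add(1, Mul(Rational(1, 5), C)) (Function('U')(d, C) = Add(1, Mul(C, Rational(1, 5))) = Add(1, Mul(Rational(1, 5), C)))
Function('J')(O) = 100 (Function('J')(O) = Pow(Add(8, 2), 2) = Pow(10, 2) = 100)
Pow(Function('J')(Pow(Add(Function('Z')(-40, 9), T), -1)), -1) = Pow(100, -1) = Rational(1, 100)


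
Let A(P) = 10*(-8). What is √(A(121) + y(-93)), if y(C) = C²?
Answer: √8569 ≈ 92.569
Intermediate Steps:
A(P) = -80
√(A(121) + y(-93)) = √(-80 + (-93)²) = √(-80 + 8649) = √8569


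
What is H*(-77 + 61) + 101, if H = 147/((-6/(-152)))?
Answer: -59483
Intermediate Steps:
H = 3724 (H = 147/((-6*(-1/152))) = 147/(3/76) = 147*(76/3) = 3724)
H*(-77 + 61) + 101 = 3724*(-77 + 61) + 101 = 3724*(-16) + 101 = -59584 + 101 = -59483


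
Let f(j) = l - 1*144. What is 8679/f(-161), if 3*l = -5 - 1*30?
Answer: -26037/467 ≈ -55.754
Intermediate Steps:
l = -35/3 (l = (-5 - 1*30)/3 = (-5 - 30)/3 = (⅓)*(-35) = -35/3 ≈ -11.667)
f(j) = -467/3 (f(j) = -35/3 - 1*144 = -35/3 - 144 = -467/3)
8679/f(-161) = 8679/(-467/3) = 8679*(-3/467) = -26037/467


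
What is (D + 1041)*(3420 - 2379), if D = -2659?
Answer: -1684338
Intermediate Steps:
(D + 1041)*(3420 - 2379) = (-2659 + 1041)*(3420 - 2379) = -1618*1041 = -1684338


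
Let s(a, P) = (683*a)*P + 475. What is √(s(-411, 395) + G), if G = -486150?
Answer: I*√111367310 ≈ 10553.0*I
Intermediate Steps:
s(a, P) = 475 + 683*P*a (s(a, P) = 683*P*a + 475 = 475 + 683*P*a)
√(s(-411, 395) + G) = √((475 + 683*395*(-411)) - 486150) = √((475 - 110881635) - 486150) = √(-110881160 - 486150) = √(-111367310) = I*√111367310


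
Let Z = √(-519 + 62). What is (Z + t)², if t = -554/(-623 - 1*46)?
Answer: -204228461/447561 + 1108*I*√457/669 ≈ -456.31 + 35.406*I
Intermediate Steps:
Z = I*√457 (Z = √(-457) = I*√457 ≈ 21.378*I)
t = 554/669 (t = -554/(-623 - 46) = -554/(-669) = -554*(-1/669) = 554/669 ≈ 0.82810)
(Z + t)² = (I*√457 + 554/669)² = (554/669 + I*√457)²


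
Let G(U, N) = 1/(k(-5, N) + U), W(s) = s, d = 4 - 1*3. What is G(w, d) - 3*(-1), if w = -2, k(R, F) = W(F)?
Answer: 2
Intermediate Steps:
d = 1 (d = 4 - 3 = 1)
k(R, F) = F
G(U, N) = 1/(N + U)
G(w, d) - 3*(-1) = 1/(1 - 2) - 3*(-1) = 1/(-1) + 3 = -1 + 3 = 2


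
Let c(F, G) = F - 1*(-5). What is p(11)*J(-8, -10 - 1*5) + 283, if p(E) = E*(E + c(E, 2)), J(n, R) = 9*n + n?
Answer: -23477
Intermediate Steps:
J(n, R) = 10*n
c(F, G) = 5 + F (c(F, G) = F + 5 = 5 + F)
p(E) = E*(5 + 2*E) (p(E) = E*(E + (5 + E)) = E*(5 + 2*E))
p(11)*J(-8, -10 - 1*5) + 283 = (11*(5 + 2*11))*(10*(-8)) + 283 = (11*(5 + 22))*(-80) + 283 = (11*27)*(-80) + 283 = 297*(-80) + 283 = -23760 + 283 = -23477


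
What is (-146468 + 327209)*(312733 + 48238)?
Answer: 65242259511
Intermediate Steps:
(-146468 + 327209)*(312733 + 48238) = 180741*360971 = 65242259511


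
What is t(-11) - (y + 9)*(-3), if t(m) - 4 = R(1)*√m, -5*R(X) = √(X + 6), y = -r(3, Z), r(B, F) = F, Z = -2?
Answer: 37 - I*√77/5 ≈ 37.0 - 1.755*I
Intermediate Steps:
y = 2 (y = -1*(-2) = 2)
R(X) = -√(6 + X)/5 (R(X) = -√(X + 6)/5 = -√(6 + X)/5)
t(m) = 4 - √7*√m/5 (t(m) = 4 + (-√(6 + 1)/5)*√m = 4 + (-√7/5)*√m = 4 - √7*√m/5)
t(-11) - (y + 9)*(-3) = (4 - √7*√(-11)/5) - (2 + 9)*(-3) = (4 - √7*I*√11/5) - 11*(-3) = (4 - I*√77/5) - 1*(-33) = (4 - I*√77/5) + 33 = 37 - I*√77/5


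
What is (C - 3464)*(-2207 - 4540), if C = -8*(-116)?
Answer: 17110392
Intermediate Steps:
C = 928
(C - 3464)*(-2207 - 4540) = (928 - 3464)*(-2207 - 4540) = -2536*(-6747) = 17110392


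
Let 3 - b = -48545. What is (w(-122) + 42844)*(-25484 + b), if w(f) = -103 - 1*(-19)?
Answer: 986216640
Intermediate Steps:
b = 48548 (b = 3 - 1*(-48545) = 3 + 48545 = 48548)
w(f) = -84 (w(f) = -103 + 19 = -84)
(w(-122) + 42844)*(-25484 + b) = (-84 + 42844)*(-25484 + 48548) = 42760*23064 = 986216640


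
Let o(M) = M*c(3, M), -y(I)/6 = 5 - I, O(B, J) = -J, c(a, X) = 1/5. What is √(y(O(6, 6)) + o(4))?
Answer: I*√1630/5 ≈ 8.0746*I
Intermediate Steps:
c(a, X) = ⅕
y(I) = -30 + 6*I (y(I) = -6*(5 - I) = -30 + 6*I)
o(M) = M/5 (o(M) = M*(⅕) = M/5)
√(y(O(6, 6)) + o(4)) = √((-30 + 6*(-1*6)) + (⅕)*4) = √((-30 + 6*(-6)) + ⅘) = √((-30 - 36) + ⅘) = √(-66 + ⅘) = √(-326/5) = I*√1630/5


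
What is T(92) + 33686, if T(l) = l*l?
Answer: 42150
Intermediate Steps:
T(l) = l²
T(92) + 33686 = 92² + 33686 = 8464 + 33686 = 42150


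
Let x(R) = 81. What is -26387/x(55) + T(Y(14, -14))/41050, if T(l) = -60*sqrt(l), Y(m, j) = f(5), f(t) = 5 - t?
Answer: -26387/81 ≈ -325.77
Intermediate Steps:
Y(m, j) = 0 (Y(m, j) = 5 - 1*5 = 5 - 5 = 0)
-26387/x(55) + T(Y(14, -14))/41050 = -26387/81 - 60*sqrt(0)/41050 = -26387*1/81 - 60*0*(1/41050) = -26387/81 + 0*(1/41050) = -26387/81 + 0 = -26387/81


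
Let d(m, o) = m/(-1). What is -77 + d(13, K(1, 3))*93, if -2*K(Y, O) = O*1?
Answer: -1286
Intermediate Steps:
K(Y, O) = -O/2
d(m, o) = -m (d(m, o) = m*(-1) = -m)
-77 + d(13, K(1, 3))*93 = -77 - 1*13*93 = -77 - 13*93 = -77 - 1209 = -1286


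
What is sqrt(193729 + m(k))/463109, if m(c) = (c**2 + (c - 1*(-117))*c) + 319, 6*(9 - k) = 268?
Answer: sqrt(1731773)/1389327 ≈ 0.00094720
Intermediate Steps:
k = -107/3 (k = 9 - 1/6*268 = 9 - 134/3 = -107/3 ≈ -35.667)
m(c) = 319 + c**2 + c*(117 + c) (m(c) = (c**2 + (c + 117)*c) + 319 = (c**2 + (117 + c)*c) + 319 = (c**2 + c*(117 + c)) + 319 = 319 + c**2 + c*(117 + c))
sqrt(193729 + m(k))/463109 = sqrt(193729 + (319 + 2*(-107/3)**2 + 117*(-107/3)))/463109 = sqrt(193729 + (319 + 2*(11449/9) - 4173))*(1/463109) = sqrt(193729 + (319 + 22898/9 - 4173))*(1/463109) = sqrt(193729 - 11788/9)*(1/463109) = sqrt(1731773/9)*(1/463109) = (sqrt(1731773)/3)*(1/463109) = sqrt(1731773)/1389327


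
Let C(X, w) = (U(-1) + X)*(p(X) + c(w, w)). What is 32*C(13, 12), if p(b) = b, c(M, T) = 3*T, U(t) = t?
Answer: 18816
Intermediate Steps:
C(X, w) = (-1 + X)*(X + 3*w)
32*C(13, 12) = 32*(13**2 - 1*13 - 3*12 + 3*13*12) = 32*(169 - 13 - 36 + 468) = 32*588 = 18816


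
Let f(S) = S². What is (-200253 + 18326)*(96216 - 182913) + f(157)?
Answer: 15772549768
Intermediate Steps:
(-200253 + 18326)*(96216 - 182913) + f(157) = (-200253 + 18326)*(96216 - 182913) + 157² = -181927*(-86697) + 24649 = 15772525119 + 24649 = 15772549768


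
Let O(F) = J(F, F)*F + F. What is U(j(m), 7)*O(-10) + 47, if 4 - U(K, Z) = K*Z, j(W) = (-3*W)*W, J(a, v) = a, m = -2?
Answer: 7967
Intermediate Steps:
j(W) = -3*W²
O(F) = F + F² (O(F) = F*F + F = F² + F = F + F²)
U(K, Z) = 4 - K*Z
U(j(m), 7)*O(-10) + 47 = (4 - 1*(-3*(-2)²)*7)*(-10*(1 - 10)) + 47 = (4 - 1*(-3*4)*7)*(-10*(-9)) + 47 = (4 - 1*(-12)*7)*90 + 47 = (4 + 84)*90 + 47 = 88*90 + 47 = 7920 + 47 = 7967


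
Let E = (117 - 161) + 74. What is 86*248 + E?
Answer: 21358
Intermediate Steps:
E = 30 (E = -44 + 74 = 30)
86*248 + E = 86*248 + 30 = 21328 + 30 = 21358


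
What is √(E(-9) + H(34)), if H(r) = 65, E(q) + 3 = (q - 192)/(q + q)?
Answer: √2634/6 ≈ 8.5538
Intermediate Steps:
E(q) = -3 + (-192 + q)/(2*q) (E(q) = -3 + (q - 192)/(q + q) = -3 + (-192 + q)/((2*q)) = -3 + (-192 + q)*(1/(2*q)) = -3 + (-192 + q)/(2*q))
√(E(-9) + H(34)) = √((-5/2 - 96/(-9)) + 65) = √((-5/2 - 96*(-⅑)) + 65) = √((-5/2 + 32/3) + 65) = √(49/6 + 65) = √(439/6) = √2634/6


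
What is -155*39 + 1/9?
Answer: -54404/9 ≈ -6044.9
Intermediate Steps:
-155*39 + 1/9 = -6045 + ⅑ = -54404/9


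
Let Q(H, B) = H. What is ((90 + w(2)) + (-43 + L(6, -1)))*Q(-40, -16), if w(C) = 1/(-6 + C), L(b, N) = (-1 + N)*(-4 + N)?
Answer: -2270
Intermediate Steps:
((90 + w(2)) + (-43 + L(6, -1)))*Q(-40, -16) = ((90 + 1/(-6 + 2)) + (-43 + (4 + (-1)² - 5*(-1))))*(-40) = ((90 + 1/(-4)) + (-43 + (4 + 1 + 5)))*(-40) = ((90 - ¼) + (-43 + 10))*(-40) = (359/4 - 33)*(-40) = (227/4)*(-40) = -2270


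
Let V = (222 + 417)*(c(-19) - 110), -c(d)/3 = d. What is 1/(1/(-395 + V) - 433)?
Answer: -34262/14835447 ≈ -0.0023095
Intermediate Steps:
c(d) = -3*d
V = -33867 (V = (222 + 417)*(-3*(-19) - 110) = 639*(57 - 110) = 639*(-53) = -33867)
1/(1/(-395 + V) - 433) = 1/(1/(-395 - 33867) - 433) = 1/(1/(-34262) - 433) = 1/(-1/34262 - 433) = 1/(-14835447/34262) = -34262/14835447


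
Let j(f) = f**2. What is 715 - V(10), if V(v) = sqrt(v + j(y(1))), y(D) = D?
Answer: 715 - sqrt(11) ≈ 711.68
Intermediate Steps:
V(v) = sqrt(1 + v) (V(v) = sqrt(v + 1**2) = sqrt(v + 1) = sqrt(1 + v))
715 - V(10) = 715 - sqrt(1 + 10) = 715 - sqrt(11)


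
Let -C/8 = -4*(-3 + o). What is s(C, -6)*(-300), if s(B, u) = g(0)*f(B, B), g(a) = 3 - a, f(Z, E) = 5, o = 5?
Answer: -4500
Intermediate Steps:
C = 64 (C = -(-32)*(-3 + 5) = -(-32)*2 = -8*(-8) = 64)
s(B, u) = 15 (s(B, u) = (3 - 1*0)*5 = (3 + 0)*5 = 3*5 = 15)
s(C, -6)*(-300) = 15*(-300) = -4500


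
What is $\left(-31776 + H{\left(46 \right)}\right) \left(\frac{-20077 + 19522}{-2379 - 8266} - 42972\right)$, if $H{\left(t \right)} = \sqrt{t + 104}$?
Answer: $\frac{2907099713952}{2129} - \frac{457436385 \sqrt{6}}{2129} \approx 1.365 \cdot 10^{9}$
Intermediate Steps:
$H{\left(t \right)} = \sqrt{104 + t}$
$\left(-31776 + H{\left(46 \right)}\right) \left(\frac{-20077 + 19522}{-2379 - 8266} - 42972\right) = \left(-31776 + \sqrt{104 + 46}\right) \left(\frac{-20077 + 19522}{-2379 - 8266} - 42972\right) = \left(-31776 + \sqrt{150}\right) \left(- \frac{555}{-10645} - 42972\right) = \left(-31776 + 5 \sqrt{6}\right) \left(\left(-555\right) \left(- \frac{1}{10645}\right) - 42972\right) = \left(-31776 + 5 \sqrt{6}\right) \left(\frac{111}{2129} - 42972\right) = \left(-31776 + 5 \sqrt{6}\right) \left(- \frac{91487277}{2129}\right) = \frac{2907099713952}{2129} - \frac{457436385 \sqrt{6}}{2129}$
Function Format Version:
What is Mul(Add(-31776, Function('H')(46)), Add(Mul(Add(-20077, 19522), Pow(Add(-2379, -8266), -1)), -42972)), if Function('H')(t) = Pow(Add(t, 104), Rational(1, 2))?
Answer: Add(Rational(2907099713952, 2129), Mul(Rational(-457436385, 2129), Pow(6, Rational(1, 2)))) ≈ 1.3650e+9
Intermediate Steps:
Function('H')(t) = Pow(Add(104, t), Rational(1, 2))
Mul(Add(-31776, Function('H')(46)), Add(Mul(Add(-20077, 19522), Pow(Add(-2379, -8266), -1)), -42972)) = Mul(Add(-31776, Pow(Add(104, 46), Rational(1, 2))), Add(Mul(Add(-20077, 19522), Pow(Add(-2379, -8266), -1)), -42972)) = Mul(Add(-31776, Pow(150, Rational(1, 2))), Add(Mul(-555, Pow(-10645, -1)), -42972)) = Mul(Add(-31776, Mul(5, Pow(6, Rational(1, 2)))), Add(Mul(-555, Rational(-1, 10645)), -42972)) = Mul(Add(-31776, Mul(5, Pow(6, Rational(1, 2)))), Add(Rational(111, 2129), -42972)) = Mul(Add(-31776, Mul(5, Pow(6, Rational(1, 2)))), Rational(-91487277, 2129)) = Add(Rational(2907099713952, 2129), Mul(Rational(-457436385, 2129), Pow(6, Rational(1, 2))))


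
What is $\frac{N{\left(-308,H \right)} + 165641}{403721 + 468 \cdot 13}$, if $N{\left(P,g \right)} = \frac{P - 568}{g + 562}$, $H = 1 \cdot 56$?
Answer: $\frac{17060877}{42209915} \approx 0.40419$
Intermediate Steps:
$H = 56$
$N{\left(P,g \right)} = \frac{-568 + P}{562 + g}$
$\frac{N{\left(-308,H \right)} + 165641}{403721 + 468 \cdot 13} = \frac{\frac{-568 - 308}{562 + 56} + 165641}{403721 + 468 \cdot 13} = \frac{\frac{1}{618} \left(-876\right) + 165641}{403721 + 6084} = \frac{\frac{1}{618} \left(-876\right) + 165641}{409805} = \left(- \frac{146}{103} + 165641\right) \frac{1}{409805} = \frac{17060877}{103} \cdot \frac{1}{409805} = \frac{17060877}{42209915}$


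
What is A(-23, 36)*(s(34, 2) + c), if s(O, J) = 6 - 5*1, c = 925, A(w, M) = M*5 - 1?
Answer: 165754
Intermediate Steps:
A(w, M) = -1 + 5*M (A(w, M) = 5*M - 1 = -1 + 5*M)
s(O, J) = 1 (s(O, J) = 6 - 5 = 1)
A(-23, 36)*(s(34, 2) + c) = (-1 + 5*36)*(1 + 925) = (-1 + 180)*926 = 179*926 = 165754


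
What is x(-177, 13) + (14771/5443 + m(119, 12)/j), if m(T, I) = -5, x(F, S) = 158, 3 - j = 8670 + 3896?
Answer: 10989699910/68380409 ≈ 160.71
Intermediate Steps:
j = -12563 (j = 3 - (8670 + 3896) = 3 - 1*12566 = 3 - 12566 = -12563)
x(-177, 13) + (14771/5443 + m(119, 12)/j) = 158 + (14771/5443 - 5/(-12563)) = 158 + (14771*(1/5443) - 5*(-1/12563)) = 158 + (14771/5443 + 5/12563) = 158 + 185595288/68380409 = 10989699910/68380409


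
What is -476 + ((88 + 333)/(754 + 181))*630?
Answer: -35966/187 ≈ -192.33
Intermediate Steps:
-476 + ((88 + 333)/(754 + 181))*630 = -476 + (421/935)*630 = -476 + 53046/187 = -35966/187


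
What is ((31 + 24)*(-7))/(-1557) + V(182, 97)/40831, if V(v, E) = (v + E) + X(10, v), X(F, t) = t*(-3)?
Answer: 15304216/63573867 ≈ 0.24073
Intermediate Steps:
X(F, t) = -3*t
V(v, E) = E - 2*v (V(v, E) = (v + E) - 3*v = (E + v) - 3*v = E - 2*v)
((31 + 24)*(-7))/(-1557) + V(182, 97)/40831 = ((31 + 24)*(-7))/(-1557) + (97 - 2*182)/40831 = (55*(-7))*(-1/1557) + (97 - 364)*(1/40831) = -385*(-1/1557) - 267*1/40831 = 385/1557 - 267/40831 = 15304216/63573867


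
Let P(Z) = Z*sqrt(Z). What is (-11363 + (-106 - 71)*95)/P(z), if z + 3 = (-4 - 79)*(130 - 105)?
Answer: -14089*I*sqrt(2078)/2159042 ≈ -0.29747*I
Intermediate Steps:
z = -2078 (z = -3 + (-4 - 79)*(130 - 105) = -3 - 83*25 = -3 - 2075 = -2078)
P(Z) = Z**(3/2)
(-11363 + (-106 - 71)*95)/P(z) = (-11363 + (-106 - 71)*95)/((-2078)**(3/2)) = (-11363 - 177*95)/((-2078*I*sqrt(2078))) = (-11363 - 16815)*(I*sqrt(2078)/4318084) = -14089*I*sqrt(2078)/2159042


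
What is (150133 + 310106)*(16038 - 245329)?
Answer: -105528660549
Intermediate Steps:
(150133 + 310106)*(16038 - 245329) = 460239*(-229291) = -105528660549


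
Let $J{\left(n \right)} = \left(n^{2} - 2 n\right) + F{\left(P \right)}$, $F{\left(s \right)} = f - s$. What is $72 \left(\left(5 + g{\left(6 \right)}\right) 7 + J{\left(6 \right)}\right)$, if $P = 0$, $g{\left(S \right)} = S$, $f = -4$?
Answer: $6984$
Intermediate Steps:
$F{\left(s \right)} = -4 - s$
$J{\left(n \right)} = -4 + n^{2} - 2 n$ ($J{\left(n \right)} = \left(n^{2} - 2 n\right) - 4 = -4 + n^{2} - 2 n$)
$72 \left(\left(5 + g{\left(6 \right)}\right) 7 + J{\left(6 \right)}\right) = 72 \left(\left(5 + 6\right) 7 - \left(16 - 36\right)\right) = 72 \left(11 \cdot 7 - -20\right) = 72 \left(77 + 20\right) = 72 \cdot 97 = 6984$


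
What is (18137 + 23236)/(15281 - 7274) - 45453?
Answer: -121300266/2669 ≈ -45448.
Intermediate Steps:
(18137 + 23236)/(15281 - 7274) - 45453 = 41373/8007 - 45453 = 41373*(1/8007) - 45453 = 13791/2669 - 45453 = -121300266/2669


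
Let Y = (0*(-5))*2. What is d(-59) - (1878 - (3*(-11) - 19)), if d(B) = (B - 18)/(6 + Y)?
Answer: -11657/6 ≈ -1942.8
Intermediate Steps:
Y = 0 (Y = 0*2 = 0)
d(B) = -3 + B/6 (d(B) = (B - 18)/(6 + 0) = (-18 + B)/6 = (-18 + B)*(⅙) = -3 + B/6)
d(-59) - (1878 - (3*(-11) - 19)) = (-3 + (⅙)*(-59)) - (1878 - (3*(-11) - 19)) = (-3 - 59/6) - (1878 - (-33 - 19)) = -77/6 - (1878 - 1*(-52)) = -77/6 - (1878 + 52) = -77/6 - 1*1930 = -77/6 - 1930 = -11657/6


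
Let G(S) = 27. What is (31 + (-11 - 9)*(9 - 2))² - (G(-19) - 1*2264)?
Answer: 14118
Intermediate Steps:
(31 + (-11 - 9)*(9 - 2))² - (G(-19) - 1*2264) = (31 + (-11 - 9)*(9 - 2))² - (27 - 1*2264) = (31 - 20*7)² - (27 - 2264) = (31 - 140)² - 1*(-2237) = (-109)² + 2237 = 11881 + 2237 = 14118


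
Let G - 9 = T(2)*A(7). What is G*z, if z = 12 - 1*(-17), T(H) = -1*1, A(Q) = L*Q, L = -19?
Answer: 4118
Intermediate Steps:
A(Q) = -19*Q
T(H) = -1
z = 29 (z = 12 + 17 = 29)
G = 142 (G = 9 - (-19)*7 = 9 - 1*(-133) = 9 + 133 = 142)
G*z = 142*29 = 4118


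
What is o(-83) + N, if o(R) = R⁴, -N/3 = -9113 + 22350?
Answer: 47418610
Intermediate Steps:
N = -39711 (N = -3*(-9113 + 22350) = -3*13237 = -39711)
o(-83) + N = (-83)⁴ - 39711 = 47458321 - 39711 = 47418610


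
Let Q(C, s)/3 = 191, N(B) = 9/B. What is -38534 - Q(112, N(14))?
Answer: -39107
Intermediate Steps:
Q(C, s) = 573 (Q(C, s) = 3*191 = 573)
-38534 - Q(112, N(14)) = -38534 - 1*573 = -38534 - 573 = -39107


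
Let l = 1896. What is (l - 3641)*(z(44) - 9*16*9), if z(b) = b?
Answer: 2184740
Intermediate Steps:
(l - 3641)*(z(44) - 9*16*9) = (1896 - 3641)*(44 - 9*16*9) = -1745*(44 - 144*9) = -1745*(44 - 1296) = -1745*(-1252) = 2184740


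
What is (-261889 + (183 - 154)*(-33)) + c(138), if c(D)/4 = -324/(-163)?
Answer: -42842602/163 ≈ -2.6284e+5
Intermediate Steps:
c(D) = 1296/163 (c(D) = 4*(-324/(-163)) = 4*(-324*(-1/163)) = 4*(324/163) = 1296/163)
(-261889 + (183 - 154)*(-33)) + c(138) = (-261889 + (183 - 154)*(-33)) + 1296/163 = (-261889 + 29*(-33)) + 1296/163 = (-261889 - 957) + 1296/163 = -262846 + 1296/163 = -42842602/163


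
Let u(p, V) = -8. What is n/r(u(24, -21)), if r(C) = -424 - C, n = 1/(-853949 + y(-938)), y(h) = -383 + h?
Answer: 1/355792320 ≈ 2.8106e-9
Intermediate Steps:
n = -1/855270 (n = 1/(-853949 + (-383 - 938)) = 1/(-853949 - 1321) = 1/(-855270) = -1/855270 ≈ -1.1692e-6)
n/r(u(24, -21)) = -1/(855270*(-424 - 1*(-8))) = -1/(855270*(-424 + 8)) = -1/855270/(-416) = -1/855270*(-1/416) = 1/355792320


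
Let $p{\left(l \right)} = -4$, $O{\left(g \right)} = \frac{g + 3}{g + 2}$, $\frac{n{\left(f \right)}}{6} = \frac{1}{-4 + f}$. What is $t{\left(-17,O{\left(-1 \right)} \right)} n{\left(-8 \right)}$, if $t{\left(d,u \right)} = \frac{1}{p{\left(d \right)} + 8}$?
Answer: $- \frac{1}{8} \approx -0.125$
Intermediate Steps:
$n{\left(f \right)} = \frac{6}{-4 + f}$
$O{\left(g \right)} = \frac{3 + g}{2 + g}$
$t{\left(d,u \right)} = \frac{1}{4}$ ($t{\left(d,u \right)} = \frac{1}{-4 + 8} = \frac{1}{4}$)
$t{\left(-17,O{\left(-1 \right)} \right)} n{\left(-8 \right)} = \frac{6 \frac{1}{-4 - 8}}{4} = \frac{6 \frac{1}{-12}}{4} = \frac{6 \left(- \frac{1}{12}\right)}{4} = \frac{1}{4} \left(- \frac{1}{2}\right) = - \frac{1}{8}$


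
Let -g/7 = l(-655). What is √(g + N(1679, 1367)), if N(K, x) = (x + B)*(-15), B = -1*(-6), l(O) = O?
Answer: I*√16010 ≈ 126.53*I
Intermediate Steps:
B = 6
N(K, x) = -90 - 15*x (N(K, x) = (x + 6)*(-15) = (6 + x)*(-15) = -90 - 15*x)
g = 4585 (g = -7*(-655) = 4585)
√(g + N(1679, 1367)) = √(4585 + (-90 - 15*1367)) = √(4585 + (-90 - 20505)) = √(4585 - 20595) = √(-16010) = I*√16010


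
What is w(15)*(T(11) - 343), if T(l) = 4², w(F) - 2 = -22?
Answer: 6540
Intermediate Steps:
w(F) = -20 (w(F) = 2 - 22 = -20)
T(l) = 16
w(15)*(T(11) - 343) = -20*(16 - 343) = -20*(-327) = 6540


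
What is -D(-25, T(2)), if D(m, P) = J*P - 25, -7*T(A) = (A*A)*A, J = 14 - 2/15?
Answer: 4289/105 ≈ 40.848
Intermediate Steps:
J = 208/15 (J = 14 - 2/15 = 208/15 ≈ 13.867)
T(A) = -A³/7 (T(A) = -A*A*A/7 = -A²*A/7 = -A³/7)
D(m, P) = -25 + 208*P/15 (D(m, P) = 208*P/15 - 25 = -25 + 208*P/15)
-D(-25, T(2)) = -(-25 + 208*(-⅐*2³)/15) = -(-25 + 208*(-⅐*8)/15) = -(-25 + (208/15)*(-8/7)) = -(-25 - 1664/105) = -1*(-4289/105) = 4289/105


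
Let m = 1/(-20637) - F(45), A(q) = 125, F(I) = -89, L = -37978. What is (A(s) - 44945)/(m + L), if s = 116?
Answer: 462475170/390957647 ≈ 1.1829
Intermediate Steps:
m = 1836692/20637 (m = 1/(-20637) - 1*(-89) = -1/20637 + 89 = 1836692/20637 ≈ 89.000)
(A(s) - 44945)/(m + L) = (125 - 44945)/(1836692/20637 - 37978) = -44820/(-781915294/20637) = -44820*(-20637/781915294) = 462475170/390957647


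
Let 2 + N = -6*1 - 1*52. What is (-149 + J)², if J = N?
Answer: 43681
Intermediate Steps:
N = -60 (N = -2 + (-6*1 - 1*52) = -2 + (-6 - 52) = -2 - 58 = -60)
J = -60
(-149 + J)² = (-149 - 60)² = (-209)² = 43681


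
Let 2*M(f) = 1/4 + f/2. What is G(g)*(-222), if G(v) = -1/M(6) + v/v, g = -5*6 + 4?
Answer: -1110/13 ≈ -85.385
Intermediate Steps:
g = -26 (g = -30 + 4 = -26)
M(f) = ⅛ + f/4 (M(f) = (1/4 + f/2)/2 = (1*(¼) + f*(½))/2 = (¼ + f/2)/2 = ⅛ + f/4)
G(v) = 5/13 (G(v) = -1/(⅛ + (¼)*6) + v/v = -1/(⅛ + 3/2) + 1 = -1/13/8 + 1 = -1*8/13 + 1 = -8/13 + 1 = 5/13)
G(g)*(-222) = (5/13)*(-222) = -1110/13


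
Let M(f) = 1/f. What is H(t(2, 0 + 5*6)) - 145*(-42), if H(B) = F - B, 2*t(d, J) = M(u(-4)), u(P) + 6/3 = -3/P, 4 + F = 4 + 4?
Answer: 30472/5 ≈ 6094.4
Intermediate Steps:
F = 4 (F = -4 + (4 + 4) = -4 + 8 = 4)
u(P) = -2 - 3/P
t(d, J) = -⅖ (t(d, J) = 1/(2*(-2 - 3/(-4))) = 1/(2*(-2 - 3*(-¼))) = 1/(2*(-2 + ¾)) = 1/(2*(-5/4)) = (½)*(-⅘) = -⅖)
H(B) = 4 - B
H(t(2, 0 + 5*6)) - 145*(-42) = (4 - 1*(-⅖)) - 145*(-42) = (4 + ⅖) + 6090 = 22/5 + 6090 = 30472/5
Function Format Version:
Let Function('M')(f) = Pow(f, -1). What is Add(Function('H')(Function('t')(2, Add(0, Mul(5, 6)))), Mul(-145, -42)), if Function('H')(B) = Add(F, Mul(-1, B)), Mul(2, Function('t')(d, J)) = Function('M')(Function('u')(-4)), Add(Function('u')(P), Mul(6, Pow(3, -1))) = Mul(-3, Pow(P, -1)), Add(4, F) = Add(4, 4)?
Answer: Rational(30472, 5) ≈ 6094.4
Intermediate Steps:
F = 4 (F = Add(-4, Add(4, 4)) = Add(-4, 8) = 4)
Function('u')(P) = Add(-2, Mul(-3, Pow(P, -1)))
Function('t')(d, J) = Rational(-2, 5) (Function('t')(d, J) = Mul(Rational(1, 2), Pow(Add(-2, Mul(-3, Pow(-4, -1))), -1)) = Mul(Rational(1, 2), Pow(Add(-2, Mul(-3, Rational(-1, 4))), -1)) = Mul(Rational(1, 2), Pow(Add(-2, Rational(3, 4)), -1)) = Mul(Rational(1, 2), Pow(Rational(-5, 4), -1)) = Mul(Rational(1, 2), Rational(-4, 5)) = Rational(-2, 5))
Function('H')(B) = Add(4, Mul(-1, B))
Add(Function('H')(Function('t')(2, Add(0, Mul(5, 6)))), Mul(-145, -42)) = Add(Add(4, Mul(-1, Rational(-2, 5))), Mul(-145, -42)) = Add(Add(4, Rational(2, 5)), 6090) = Add(Rational(22, 5), 6090) = Rational(30472, 5)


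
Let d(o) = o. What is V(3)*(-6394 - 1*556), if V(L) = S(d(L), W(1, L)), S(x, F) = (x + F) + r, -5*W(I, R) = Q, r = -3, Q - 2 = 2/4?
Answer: 3475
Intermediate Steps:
Q = 5/2 (Q = 2 + 2/4 = 2 + 2*(1/4) = 2 + 1/2 = 5/2 ≈ 2.5000)
W(I, R) = -1/2 (W(I, R) = -1/5*5/2 = -1/2)
S(x, F) = -3 + F + x (S(x, F) = (x + F) - 3 = (F + x) - 3 = -3 + F + x)
V(L) = -7/2 + L (V(L) = -3 - 1/2 + L = -7/2 + L)
V(3)*(-6394 - 1*556) = (-7/2 + 3)*(-6394 - 1*556) = -(-6394 - 556)/2 = -1/2*(-6950) = 3475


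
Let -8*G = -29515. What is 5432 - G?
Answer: 13941/8 ≈ 1742.6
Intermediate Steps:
G = 29515/8 (G = -⅛*(-29515) = 29515/8 ≈ 3689.4)
5432 - G = 5432 - 1*29515/8 = 5432 - 29515/8 = 13941/8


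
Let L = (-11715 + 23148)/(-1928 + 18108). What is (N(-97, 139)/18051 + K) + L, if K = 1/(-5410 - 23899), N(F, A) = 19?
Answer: 6057424033247/8560138360620 ≈ 0.70763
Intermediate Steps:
K = -1/29309 (K = 1/(-29309) = -1/29309 ≈ -3.4119e-5)
L = 11433/16180 ≈ 0.70661
(N(-97, 139)/18051 + K) + L = (19/18051 - 1/29309) + 11433/16180 = 538820/529056759 + 11433/16180 = 6057424033247/8560138360620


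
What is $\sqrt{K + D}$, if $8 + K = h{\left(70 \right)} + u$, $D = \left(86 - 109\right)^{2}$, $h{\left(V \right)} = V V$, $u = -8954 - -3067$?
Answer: $i \sqrt{466} \approx 21.587 i$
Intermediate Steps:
$u = -5887$ ($u = -8954 + 3067 = -5887$)
$h{\left(V \right)} = V^{2}$
$D = 529$ ($D = \left(-23\right)^{2} = 529$)
$K = -995$ ($K = -8 - \left(5887 - 70^{2}\right) = -8 + \left(4900 - 5887\right) = -8 - 987 = -995$)
$\sqrt{K + D} = \sqrt{-995 + 529} = \sqrt{-466} = i \sqrt{466}$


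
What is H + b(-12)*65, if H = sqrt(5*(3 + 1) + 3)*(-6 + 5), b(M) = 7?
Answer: 455 - sqrt(23) ≈ 450.20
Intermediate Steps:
H = -sqrt(23) (H = sqrt(5*4 + 3)*(-1) = sqrt(20 + 3)*(-1) = sqrt(23)*(-1) = -sqrt(23) ≈ -4.7958)
H + b(-12)*65 = -sqrt(23) + 7*65 = -sqrt(23) + 455 = 455 - sqrt(23)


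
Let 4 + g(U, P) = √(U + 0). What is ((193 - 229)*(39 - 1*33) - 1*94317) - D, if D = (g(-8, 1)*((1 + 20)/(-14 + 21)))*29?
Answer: -94185 - 174*I*√2 ≈ -94185.0 - 246.07*I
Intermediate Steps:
g(U, P) = -4 + √U (g(U, P) = -4 + √(U + 0) = -4 + √U)
D = -348 + 174*I*√2 (D = ((-4 + √(-8))*((1 + 20)/(-14 + 21)))*29 = ((-4 + 2*I*√2)*(21/7))*29 = ((-4 + 2*I*√2)*(21*(⅐)))*29 = ((-4 + 2*I*√2)*3)*29 = (-12 + 6*I*√2)*29 = -348 + 174*I*√2 ≈ -348.0 + 246.07*I)
((193 - 229)*(39 - 1*33) - 1*94317) - D = ((193 - 229)*(39 - 1*33) - 1*94317) - (-348 + 174*I*√2) = (-36*(39 - 33) - 94317) + (348 - 174*I*√2) = (-36*6 - 94317) + (348 - 174*I*√2) = (-216 - 94317) + (348 - 174*I*√2) = -94533 + (348 - 174*I*√2) = -94185 - 174*I*√2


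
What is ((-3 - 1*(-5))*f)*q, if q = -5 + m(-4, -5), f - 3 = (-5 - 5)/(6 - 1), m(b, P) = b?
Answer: -18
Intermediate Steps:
f = 1 (f = 3 + (-5 - 5)/(6 - 1) = 3 - 10/5 = 3 - 10*⅕ = 3 - 2 = 1)
q = -9 (q = -5 - 4 = -9)
((-3 - 1*(-5))*f)*q = ((-3 - 1*(-5))*1)*(-9) = ((-3 + 5)*1)*(-9) = (2*1)*(-9) = 2*(-9) = -18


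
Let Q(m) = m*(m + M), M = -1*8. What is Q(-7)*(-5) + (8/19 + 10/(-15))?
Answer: -29939/57 ≈ -525.25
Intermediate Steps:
M = -8
Q(m) = m*(-8 + m) (Q(m) = m*(m - 8) = m*(-8 + m))
Q(-7)*(-5) + (8/19 + 10/(-15)) = -7*(-8 - 7)*(-5) + (8/19 + 10/(-15)) = -7*(-15)*(-5) + (8*(1/19) + 10*(-1/15)) = 105*(-5) + (8/19 - ⅔) = -525 - 14/57 = -29939/57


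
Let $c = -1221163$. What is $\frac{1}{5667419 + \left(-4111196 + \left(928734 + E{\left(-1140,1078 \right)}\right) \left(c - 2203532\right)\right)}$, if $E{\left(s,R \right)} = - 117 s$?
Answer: $- \frac{1}{3637414949007} \approx -2.7492 \cdot 10^{-13}$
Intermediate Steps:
$\frac{1}{5667419 + \left(-4111196 + \left(928734 + E{\left(-1140,1078 \right)}\right) \left(c - 2203532\right)\right)} = \frac{1}{5667419 + \left(-4111196 + \left(928734 - -133380\right) \left(-1221163 - 2203532\right)\right)} = \frac{1}{5667419 + \left(-4111196 + \left(928734 + 133380\right) \left(-3424695\right)\right)} = \frac{1}{5667419 + \left(-4111196 + 1062114 \left(-3424695\right)\right)} = \frac{1}{5667419 - 3637420616426} = \frac{1}{-3637414949007} = - \frac{1}{3637414949007}$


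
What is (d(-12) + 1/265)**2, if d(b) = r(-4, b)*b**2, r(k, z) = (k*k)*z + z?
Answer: 60600604360321/70225 ≈ 8.6295e+8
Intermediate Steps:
r(k, z) = z + z*k**2 (r(k, z) = k**2*z + z = z*k**2 + z = z + z*k**2)
d(b) = 17*b**3 (d(b) = (b*(1 + (-4)**2))*b**2 = (b*(1 + 16))*b**2 = (b*17)*b**2 = (17*b)*b**2 = 17*b**3)
(d(-12) + 1/265)**2 = (17*(-12)**3 + 1/265)**2 = (17*(-1728) + 1/265)**2 = (-29376 + 1/265)**2 = (-7784639/265)**2 = 60600604360321/70225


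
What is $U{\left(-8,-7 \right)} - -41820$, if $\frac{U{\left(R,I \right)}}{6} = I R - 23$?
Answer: $42018$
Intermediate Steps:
$U{\left(R,I \right)} = -138 + 6 I R$ ($U{\left(R,I \right)} = 6 \left(I R - 23\right) = 6 \left(-23 + I R\right) = -138 + 6 I R$)
$U{\left(-8,-7 \right)} - -41820 = \left(-138 + 6 \left(-7\right) \left(-8\right)\right) - -41820 = \left(-138 + 336\right) + 41820 = 198 + 41820 = 42018$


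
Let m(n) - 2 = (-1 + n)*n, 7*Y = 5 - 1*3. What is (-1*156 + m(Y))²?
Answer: 57093136/2401 ≈ 23779.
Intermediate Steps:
Y = 2/7 (Y = (5 - 1*3)/7 = (5 - 3)/7 = (⅐)*2 = 2/7 ≈ 0.28571)
m(n) = 2 + n*(-1 + n) (m(n) = 2 + (-1 + n)*n = 2 + n*(-1 + n))
(-1*156 + m(Y))² = (-1*156 + (2 + (2/7)² - 1*2/7))² = (-156 + (2 + 4/49 - 2/7))² = (-156 + 88/49)² = (-7556/49)² = 57093136/2401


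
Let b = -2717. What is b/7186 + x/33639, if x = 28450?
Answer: 113044537/241729854 ≈ 0.46765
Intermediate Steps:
b/7186 + x/33639 = -2717/7186 + 28450/33639 = 113044537/241729854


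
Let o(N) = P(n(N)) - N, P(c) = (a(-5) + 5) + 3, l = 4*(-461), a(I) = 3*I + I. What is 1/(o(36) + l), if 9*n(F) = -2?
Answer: -1/1892 ≈ -0.00052854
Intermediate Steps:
a(I) = 4*I
n(F) = -2/9 (n(F) = (1/9)*(-2) = -2/9)
l = -1844
P(c) = -12 (P(c) = (4*(-5) + 5) + 3 = (-20 + 5) + 3 = -15 + 3 = -12)
o(N) = -12 - N
1/(o(36) + l) = 1/((-12 - 1*36) - 1844) = 1/((-12 - 36) - 1844) = 1/(-48 - 1844) = 1/(-1892) = -1/1892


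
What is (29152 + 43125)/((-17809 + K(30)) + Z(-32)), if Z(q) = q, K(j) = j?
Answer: -72277/17811 ≈ -4.0580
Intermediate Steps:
(29152 + 43125)/((-17809 + K(30)) + Z(-32)) = (29152 + 43125)/((-17809 + 30) - 32) = 72277/(-17779 - 32) = 72277/(-17811) = 72277*(-1/17811) = -72277/17811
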